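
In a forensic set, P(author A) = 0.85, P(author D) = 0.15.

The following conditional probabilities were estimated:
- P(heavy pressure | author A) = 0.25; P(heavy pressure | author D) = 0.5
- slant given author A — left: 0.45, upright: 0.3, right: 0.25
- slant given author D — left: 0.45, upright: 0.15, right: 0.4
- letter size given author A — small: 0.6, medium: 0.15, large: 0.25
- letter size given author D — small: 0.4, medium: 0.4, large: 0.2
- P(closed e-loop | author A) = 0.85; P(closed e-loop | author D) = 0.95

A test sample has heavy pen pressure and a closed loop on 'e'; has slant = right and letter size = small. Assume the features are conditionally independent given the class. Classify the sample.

author A

author A: 0.85 × 0.25 × 0.25 × 0.6 × 0.85 = 0.02709375
author D: 0.15 × 0.5 × 0.4 × 0.4 × 0.95 = 0.0114
Highest score → author A.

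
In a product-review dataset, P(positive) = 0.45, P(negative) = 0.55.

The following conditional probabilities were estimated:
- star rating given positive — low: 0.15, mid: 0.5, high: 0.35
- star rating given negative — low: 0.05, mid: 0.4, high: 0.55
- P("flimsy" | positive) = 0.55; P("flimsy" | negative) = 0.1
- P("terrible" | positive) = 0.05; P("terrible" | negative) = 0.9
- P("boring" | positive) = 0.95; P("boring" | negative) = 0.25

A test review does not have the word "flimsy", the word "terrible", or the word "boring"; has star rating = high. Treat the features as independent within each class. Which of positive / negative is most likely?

negative

positive: 0.45 × 0.35 × (1−0.55) × (1−0.05) × (1−0.95) = 0.0033665625
negative: 0.55 × 0.55 × (1−0.1) × (1−0.9) × (1−0.25) = 0.02041875
Highest score → negative.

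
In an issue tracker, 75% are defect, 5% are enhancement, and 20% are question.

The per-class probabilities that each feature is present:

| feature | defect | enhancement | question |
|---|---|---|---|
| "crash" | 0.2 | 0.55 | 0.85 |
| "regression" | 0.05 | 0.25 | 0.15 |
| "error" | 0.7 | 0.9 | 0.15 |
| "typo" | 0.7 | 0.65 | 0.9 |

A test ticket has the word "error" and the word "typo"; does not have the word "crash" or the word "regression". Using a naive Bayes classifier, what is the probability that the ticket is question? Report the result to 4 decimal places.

0.0118

defect: 0.75 × (1−0.2) × (1−0.05) × 0.7 × 0.7 = 0.2793
enhancement: 0.05 × (1−0.55) × (1−0.25) × 0.9 × 0.65 = 0.009871875
question: 0.2 × (1−0.85) × (1−0.15) × 0.15 × 0.9 = 0.0034425
P(question | x) = 0.0034425 / 0.292614375 ≈ 0.0118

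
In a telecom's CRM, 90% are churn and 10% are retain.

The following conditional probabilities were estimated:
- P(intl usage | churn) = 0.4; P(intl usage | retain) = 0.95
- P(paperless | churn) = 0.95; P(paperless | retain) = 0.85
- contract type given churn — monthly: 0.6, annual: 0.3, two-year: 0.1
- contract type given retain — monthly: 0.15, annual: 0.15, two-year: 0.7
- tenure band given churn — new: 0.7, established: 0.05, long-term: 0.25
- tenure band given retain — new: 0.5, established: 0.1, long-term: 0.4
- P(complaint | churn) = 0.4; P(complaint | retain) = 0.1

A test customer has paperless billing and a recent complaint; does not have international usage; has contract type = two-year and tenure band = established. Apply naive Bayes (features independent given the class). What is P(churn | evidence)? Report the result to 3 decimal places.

churn: 0.9 × (1−0.4) × 0.95 × 0.1 × 0.05 × 0.4 = 0.001026
retain: 0.1 × (1−0.95) × 0.85 × 0.7 × 0.1 × 0.1 = 0.00002975
P(churn | x) = 0.001026 / 0.00105575 ≈ 0.972

0.972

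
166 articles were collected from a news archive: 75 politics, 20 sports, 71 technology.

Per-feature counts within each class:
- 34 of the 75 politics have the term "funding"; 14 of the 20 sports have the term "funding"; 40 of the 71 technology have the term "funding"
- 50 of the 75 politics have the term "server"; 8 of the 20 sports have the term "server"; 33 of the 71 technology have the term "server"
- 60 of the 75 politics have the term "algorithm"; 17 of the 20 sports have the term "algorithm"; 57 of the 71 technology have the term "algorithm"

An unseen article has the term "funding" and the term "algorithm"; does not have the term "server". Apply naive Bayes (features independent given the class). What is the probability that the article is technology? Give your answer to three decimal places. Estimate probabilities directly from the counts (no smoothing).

0.515

politics: (75/166) × (34/75) × (25/75) × (60/75) ≈ 0.0546185
sports: (20/166) × (14/20) × (12/20) × (17/20) ≈ 0.043012
technology: (71/166) × (40/71) × (38/71) × (57/71) ≈ 0.103537
P(technology | x) = 0.103537 / 0.2011675 ≈ 0.515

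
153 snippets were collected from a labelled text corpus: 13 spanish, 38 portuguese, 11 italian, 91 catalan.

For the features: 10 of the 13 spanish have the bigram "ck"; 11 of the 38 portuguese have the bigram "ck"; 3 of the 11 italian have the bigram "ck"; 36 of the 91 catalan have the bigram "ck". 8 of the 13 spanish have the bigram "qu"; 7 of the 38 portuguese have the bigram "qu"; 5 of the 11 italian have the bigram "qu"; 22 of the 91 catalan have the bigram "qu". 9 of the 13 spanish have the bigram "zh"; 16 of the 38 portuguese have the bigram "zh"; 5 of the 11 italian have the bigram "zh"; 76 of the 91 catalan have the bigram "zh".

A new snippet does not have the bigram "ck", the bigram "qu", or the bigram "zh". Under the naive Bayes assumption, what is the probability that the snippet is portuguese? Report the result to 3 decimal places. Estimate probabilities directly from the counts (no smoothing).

0.570

spanish: (13/153) × (3/13) × (5/13) × (4/13) ≈ 0.00232045
portuguese: (38/153) × (27/38) × (31/38) × (22/38) ≈ 0.0833469
italian: (11/153) × (8/11) × (6/11) × (6/11) ≈ 0.0155566
catalan: (91/153) × (55/91) × (69/91) × (15/91) ≈ 0.0449292
P(portuguese | x) = 0.0833469 / 0.14615315 ≈ 0.570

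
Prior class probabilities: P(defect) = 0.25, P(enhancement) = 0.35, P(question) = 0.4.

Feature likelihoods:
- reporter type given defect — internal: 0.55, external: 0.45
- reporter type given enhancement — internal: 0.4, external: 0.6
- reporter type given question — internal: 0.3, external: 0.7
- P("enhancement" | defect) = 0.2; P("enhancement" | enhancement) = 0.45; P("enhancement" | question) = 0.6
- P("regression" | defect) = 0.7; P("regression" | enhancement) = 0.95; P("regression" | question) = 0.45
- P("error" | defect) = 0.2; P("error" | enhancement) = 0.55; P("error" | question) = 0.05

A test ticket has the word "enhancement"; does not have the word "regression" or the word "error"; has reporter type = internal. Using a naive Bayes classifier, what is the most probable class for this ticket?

defect: 0.25 × 0.55 × 0.2 × (1−0.7) × (1−0.2) = 0.0066
enhancement: 0.35 × 0.4 × 0.45 × (1−0.95) × (1−0.55) = 0.0014175
question: 0.4 × 0.3 × 0.6 × (1−0.45) × (1−0.05) = 0.03762
Highest score → question.

question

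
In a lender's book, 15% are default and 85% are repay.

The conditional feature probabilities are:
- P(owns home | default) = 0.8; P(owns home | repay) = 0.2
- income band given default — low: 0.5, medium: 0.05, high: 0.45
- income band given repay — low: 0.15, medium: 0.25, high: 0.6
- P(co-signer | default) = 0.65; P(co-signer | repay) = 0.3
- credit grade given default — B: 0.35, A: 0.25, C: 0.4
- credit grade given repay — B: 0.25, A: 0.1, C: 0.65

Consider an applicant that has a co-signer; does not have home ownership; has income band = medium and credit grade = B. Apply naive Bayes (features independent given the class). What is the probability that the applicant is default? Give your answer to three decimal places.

0.026

default: 0.15 × (1−0.8) × 0.05 × 0.65 × 0.35 = 0.00034125
repay: 0.85 × (1−0.2) × 0.25 × 0.3 × 0.25 = 0.01275
P(default | x) = 0.00034125 / 0.01309125 ≈ 0.026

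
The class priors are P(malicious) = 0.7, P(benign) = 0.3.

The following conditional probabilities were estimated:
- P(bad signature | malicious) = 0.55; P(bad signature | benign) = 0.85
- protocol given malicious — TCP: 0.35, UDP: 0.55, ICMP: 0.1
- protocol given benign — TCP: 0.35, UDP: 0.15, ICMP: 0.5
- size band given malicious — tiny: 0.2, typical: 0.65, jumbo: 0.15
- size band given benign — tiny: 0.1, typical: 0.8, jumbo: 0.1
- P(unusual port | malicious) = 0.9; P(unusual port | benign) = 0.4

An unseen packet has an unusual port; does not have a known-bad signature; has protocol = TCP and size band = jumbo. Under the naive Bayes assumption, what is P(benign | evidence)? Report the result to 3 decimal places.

0.041

malicious: 0.7 × (1−0.55) × 0.35 × 0.15 × 0.9 = 0.01488375
benign: 0.3 × (1−0.85) × 0.35 × 0.1 × 0.4 = 0.00063
P(benign | x) = 0.00063 / 0.01551375 ≈ 0.041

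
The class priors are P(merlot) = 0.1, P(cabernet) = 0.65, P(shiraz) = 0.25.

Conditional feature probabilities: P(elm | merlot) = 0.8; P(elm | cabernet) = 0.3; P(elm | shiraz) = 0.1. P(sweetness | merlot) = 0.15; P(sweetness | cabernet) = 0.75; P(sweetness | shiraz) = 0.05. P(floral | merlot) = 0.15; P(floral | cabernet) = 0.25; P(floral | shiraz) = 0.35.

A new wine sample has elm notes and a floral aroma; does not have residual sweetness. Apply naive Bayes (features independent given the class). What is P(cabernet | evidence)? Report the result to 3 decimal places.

merlot: 0.1 × 0.8 × (1−0.15) × 0.15 = 0.0102
cabernet: 0.65 × 0.3 × (1−0.75) × 0.25 = 0.0121875
shiraz: 0.25 × 0.1 × (1−0.05) × 0.35 = 0.0083125
P(cabernet | x) = 0.0121875 / 0.0307 ≈ 0.397

0.397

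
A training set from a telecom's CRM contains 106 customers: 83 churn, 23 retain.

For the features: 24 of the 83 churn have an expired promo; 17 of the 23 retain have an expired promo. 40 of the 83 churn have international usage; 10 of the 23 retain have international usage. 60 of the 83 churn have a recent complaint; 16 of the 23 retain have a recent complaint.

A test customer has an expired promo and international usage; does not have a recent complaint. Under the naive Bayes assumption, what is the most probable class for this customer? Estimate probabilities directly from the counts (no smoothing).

churn

churn: (83/106) × (24/83) × (40/83) × (23/83) ≈ 0.0302369
retain: (23/106) × (17/23) × (10/23) × (7/23) ≈ 0.021222
Highest score → churn.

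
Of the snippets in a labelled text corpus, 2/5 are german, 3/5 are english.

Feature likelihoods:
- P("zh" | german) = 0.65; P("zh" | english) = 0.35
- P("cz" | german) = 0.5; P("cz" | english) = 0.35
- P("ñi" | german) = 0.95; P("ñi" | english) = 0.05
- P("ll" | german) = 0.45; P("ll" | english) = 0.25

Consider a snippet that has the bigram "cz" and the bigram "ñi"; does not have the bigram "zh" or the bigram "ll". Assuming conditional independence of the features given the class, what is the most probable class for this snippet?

german: 0.4 × (1−0.65) × 0.5 × 0.95 × (1−0.45) = 0.036575
english: 0.6 × (1−0.35) × 0.35 × 0.05 × (1−0.25) = 0.00511875
Highest score → german.

german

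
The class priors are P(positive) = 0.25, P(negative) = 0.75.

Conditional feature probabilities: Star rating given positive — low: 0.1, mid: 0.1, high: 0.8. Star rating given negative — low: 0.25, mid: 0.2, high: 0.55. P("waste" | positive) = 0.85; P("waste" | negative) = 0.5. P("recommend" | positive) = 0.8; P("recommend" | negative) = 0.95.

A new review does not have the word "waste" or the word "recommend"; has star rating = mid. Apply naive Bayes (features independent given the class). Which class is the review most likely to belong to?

negative

positive: 0.25 × 0.1 × (1−0.85) × (1−0.8) = 0.00075
negative: 0.75 × 0.2 × (1−0.5) × (1−0.95) = 0.00375
Highest score → negative.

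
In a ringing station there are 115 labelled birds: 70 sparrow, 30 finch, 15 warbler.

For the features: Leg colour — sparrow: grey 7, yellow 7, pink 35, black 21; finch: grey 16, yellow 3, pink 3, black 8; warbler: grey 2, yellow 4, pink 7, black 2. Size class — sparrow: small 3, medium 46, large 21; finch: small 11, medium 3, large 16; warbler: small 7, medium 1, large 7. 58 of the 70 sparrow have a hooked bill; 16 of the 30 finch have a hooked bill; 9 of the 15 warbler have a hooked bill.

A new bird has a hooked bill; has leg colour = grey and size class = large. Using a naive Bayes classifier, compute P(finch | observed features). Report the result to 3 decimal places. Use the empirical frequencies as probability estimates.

0.664

sparrow: (70/115) × (7/70) × (21/70) × (58/70) ≈ 0.0151304
finch: (30/115) × (16/30) × (16/30) × (16/30) ≈ 0.0395749
warbler: (15/115) × (2/15) × (7/15) × (9/15) ≈ 0.00486957
P(finch | x) = 0.0395749 / 0.05957487 ≈ 0.664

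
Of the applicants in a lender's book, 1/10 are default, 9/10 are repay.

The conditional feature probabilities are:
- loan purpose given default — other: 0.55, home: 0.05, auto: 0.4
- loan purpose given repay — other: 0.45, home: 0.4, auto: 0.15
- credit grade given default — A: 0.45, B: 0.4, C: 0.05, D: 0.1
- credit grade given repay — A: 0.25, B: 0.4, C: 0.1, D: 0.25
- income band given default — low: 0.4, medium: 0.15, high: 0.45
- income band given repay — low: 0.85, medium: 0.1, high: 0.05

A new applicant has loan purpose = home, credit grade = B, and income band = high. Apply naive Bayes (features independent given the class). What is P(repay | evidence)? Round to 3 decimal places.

0.889

default: 0.1 × 0.05 × 0.4 × 0.45 = 0.0009
repay: 0.9 × 0.4 × 0.4 × 0.05 = 0.0072
P(repay | x) = 0.0072 / 0.0081 ≈ 0.889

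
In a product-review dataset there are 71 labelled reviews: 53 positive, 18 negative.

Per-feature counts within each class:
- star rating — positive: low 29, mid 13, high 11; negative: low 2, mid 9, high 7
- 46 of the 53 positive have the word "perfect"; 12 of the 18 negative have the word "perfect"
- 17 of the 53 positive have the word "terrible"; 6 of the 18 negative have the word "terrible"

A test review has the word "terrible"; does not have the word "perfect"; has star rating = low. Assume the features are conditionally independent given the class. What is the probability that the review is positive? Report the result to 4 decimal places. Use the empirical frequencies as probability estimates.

0.8468

positive: (53/71) × (29/53) × (7/53) × (17/53) ≈ 0.0173035
negative: (18/71) × (2/18) × (6/18) × (6/18) ≈ 0.00312989
P(positive | x) = 0.0173035 / 0.02043339 ≈ 0.8468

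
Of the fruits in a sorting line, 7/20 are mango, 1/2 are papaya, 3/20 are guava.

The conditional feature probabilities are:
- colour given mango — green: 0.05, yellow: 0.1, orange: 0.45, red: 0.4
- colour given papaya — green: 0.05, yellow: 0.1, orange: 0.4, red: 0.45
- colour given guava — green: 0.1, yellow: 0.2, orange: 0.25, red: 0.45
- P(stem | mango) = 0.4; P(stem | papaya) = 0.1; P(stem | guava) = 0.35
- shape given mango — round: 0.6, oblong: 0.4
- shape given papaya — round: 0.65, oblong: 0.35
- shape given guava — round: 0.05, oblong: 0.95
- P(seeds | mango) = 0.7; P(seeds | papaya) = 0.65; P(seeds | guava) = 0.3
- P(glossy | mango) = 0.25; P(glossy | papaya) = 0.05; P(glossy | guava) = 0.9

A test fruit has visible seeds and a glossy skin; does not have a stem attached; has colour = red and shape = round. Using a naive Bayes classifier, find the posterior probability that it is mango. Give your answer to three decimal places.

0.644

mango: 0.35 × 0.4 × (1−0.4) × 0.6 × 0.7 × 0.25 = 0.00882
papaya: 0.5 × 0.45 × (1−0.1) × 0.65 × 0.65 × 0.05 = 0.0042778125
guava: 0.15 × 0.45 × (1−0.35) × 0.05 × 0.3 × 0.9 = 0.0005923125
P(mango | x) = 0.00882 / 0.013690125 ≈ 0.644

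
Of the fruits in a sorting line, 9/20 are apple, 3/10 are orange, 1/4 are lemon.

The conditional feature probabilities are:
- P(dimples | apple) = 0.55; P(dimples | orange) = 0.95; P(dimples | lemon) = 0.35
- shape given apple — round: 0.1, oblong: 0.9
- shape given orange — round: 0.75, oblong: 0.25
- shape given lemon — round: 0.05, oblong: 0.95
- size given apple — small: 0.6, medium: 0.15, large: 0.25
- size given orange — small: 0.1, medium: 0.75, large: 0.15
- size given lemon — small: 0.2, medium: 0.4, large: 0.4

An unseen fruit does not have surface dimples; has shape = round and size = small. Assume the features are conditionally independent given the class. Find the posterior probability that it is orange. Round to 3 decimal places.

0.076

apple: 0.45 × (1−0.55) × 0.1 × 0.6 = 0.01215
orange: 0.3 × (1−0.95) × 0.75 × 0.1 = 0.001125
lemon: 0.25 × (1−0.35) × 0.05 × 0.2 = 0.001625
P(orange | x) = 0.001125 / 0.0149 ≈ 0.076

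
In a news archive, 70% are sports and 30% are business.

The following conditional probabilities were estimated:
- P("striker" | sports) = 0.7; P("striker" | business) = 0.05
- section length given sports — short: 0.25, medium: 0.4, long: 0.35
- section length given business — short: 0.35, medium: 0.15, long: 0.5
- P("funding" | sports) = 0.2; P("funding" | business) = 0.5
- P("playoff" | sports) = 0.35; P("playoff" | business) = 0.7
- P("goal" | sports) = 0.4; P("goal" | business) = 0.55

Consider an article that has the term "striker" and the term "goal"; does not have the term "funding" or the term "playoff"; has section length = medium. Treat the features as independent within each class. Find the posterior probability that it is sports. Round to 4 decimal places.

0.9955

sports: 0.7 × 0.7 × 0.4 × (1−0.2) × (1−0.35) × 0.4 = 0.040768
business: 0.3 × 0.05 × 0.15 × (1−0.5) × (1−0.7) × 0.55 = 0.000185625
P(sports | x) = 0.040768 / 0.040953625 ≈ 0.9955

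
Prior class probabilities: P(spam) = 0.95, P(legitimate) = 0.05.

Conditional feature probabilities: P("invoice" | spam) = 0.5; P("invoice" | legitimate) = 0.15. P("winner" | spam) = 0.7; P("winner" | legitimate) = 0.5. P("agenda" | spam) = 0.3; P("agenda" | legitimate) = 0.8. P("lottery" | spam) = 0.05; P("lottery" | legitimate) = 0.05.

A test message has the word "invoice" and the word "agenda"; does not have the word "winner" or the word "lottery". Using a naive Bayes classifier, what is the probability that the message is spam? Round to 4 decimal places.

0.9344

spam: 0.95 × 0.5 × (1−0.7) × 0.3 × (1−0.05) = 0.0406125
legitimate: 0.05 × 0.15 × (1−0.5) × 0.8 × (1−0.05) = 0.00285
P(spam | x) = 0.0406125 / 0.0434625 ≈ 0.9344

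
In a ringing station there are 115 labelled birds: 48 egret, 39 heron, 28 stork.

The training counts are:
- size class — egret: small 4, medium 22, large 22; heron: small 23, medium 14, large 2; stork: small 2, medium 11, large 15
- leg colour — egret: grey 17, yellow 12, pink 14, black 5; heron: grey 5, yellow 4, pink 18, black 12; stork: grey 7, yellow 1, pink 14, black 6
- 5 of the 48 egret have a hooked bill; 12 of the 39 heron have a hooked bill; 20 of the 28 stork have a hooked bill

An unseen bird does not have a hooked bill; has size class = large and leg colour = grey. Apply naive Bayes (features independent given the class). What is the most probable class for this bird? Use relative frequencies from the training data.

egret

egret: (48/115) × (22/48) × (17/48) × (43/48) ≈ 0.060696
heron: (39/115) × (2/39) × (5/39) × (27/39) ≈ 0.00154361
stork: (28/115) × (15/28) × (7/28) × (8/28) ≈ 0.00931677
Highest score → egret.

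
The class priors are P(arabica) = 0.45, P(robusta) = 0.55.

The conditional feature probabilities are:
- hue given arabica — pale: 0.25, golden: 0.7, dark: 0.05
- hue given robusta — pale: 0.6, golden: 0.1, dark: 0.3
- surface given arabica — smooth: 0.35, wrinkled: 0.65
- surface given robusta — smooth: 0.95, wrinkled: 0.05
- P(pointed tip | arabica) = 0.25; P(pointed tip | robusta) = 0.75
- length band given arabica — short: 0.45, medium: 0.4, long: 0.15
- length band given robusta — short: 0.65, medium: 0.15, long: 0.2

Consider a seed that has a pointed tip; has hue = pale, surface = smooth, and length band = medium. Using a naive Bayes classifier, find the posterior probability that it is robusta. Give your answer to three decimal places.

arabica: 0.45 × 0.25 × 0.35 × 0.25 × 0.4 = 0.0039375
robusta: 0.55 × 0.6 × 0.95 × 0.75 × 0.15 = 0.03526875
P(robusta | x) = 0.03526875 / 0.03920625 ≈ 0.900

0.900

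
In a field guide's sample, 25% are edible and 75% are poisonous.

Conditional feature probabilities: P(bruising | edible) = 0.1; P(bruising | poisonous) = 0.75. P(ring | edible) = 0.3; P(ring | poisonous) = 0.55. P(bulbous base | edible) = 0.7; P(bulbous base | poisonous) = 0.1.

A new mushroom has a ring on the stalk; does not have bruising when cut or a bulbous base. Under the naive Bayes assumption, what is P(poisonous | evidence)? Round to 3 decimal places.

edible: 0.25 × (1−0.1) × 0.3 × (1−0.7) = 0.02025
poisonous: 0.75 × (1−0.75) × 0.55 × (1−0.1) = 0.0928125
P(poisonous | x) = 0.0928125 / 0.1130625 ≈ 0.821

0.821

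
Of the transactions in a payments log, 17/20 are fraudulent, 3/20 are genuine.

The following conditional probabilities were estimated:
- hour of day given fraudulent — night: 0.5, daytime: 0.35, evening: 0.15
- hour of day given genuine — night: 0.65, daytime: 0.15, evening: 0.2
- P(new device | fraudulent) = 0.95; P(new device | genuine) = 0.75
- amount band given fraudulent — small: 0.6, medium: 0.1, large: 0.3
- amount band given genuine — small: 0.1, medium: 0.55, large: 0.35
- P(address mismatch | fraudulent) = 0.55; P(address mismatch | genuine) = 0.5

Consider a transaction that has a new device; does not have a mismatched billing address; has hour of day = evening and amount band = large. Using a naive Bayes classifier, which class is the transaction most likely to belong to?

fraudulent: 0.85 × 0.15 × 0.95 × 0.3 × (1−0.55) = 0.016351875
genuine: 0.15 × 0.2 × 0.75 × 0.35 × (1−0.5) = 0.0039375
Highest score → fraudulent.

fraudulent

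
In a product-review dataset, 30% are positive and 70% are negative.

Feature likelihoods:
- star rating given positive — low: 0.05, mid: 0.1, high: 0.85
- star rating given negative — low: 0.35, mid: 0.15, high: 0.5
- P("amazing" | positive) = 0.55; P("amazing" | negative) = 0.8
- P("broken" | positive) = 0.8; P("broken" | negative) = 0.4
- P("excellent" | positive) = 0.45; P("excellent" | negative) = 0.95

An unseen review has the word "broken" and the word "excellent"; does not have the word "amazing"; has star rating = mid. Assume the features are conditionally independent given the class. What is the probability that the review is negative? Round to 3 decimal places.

positive: 0.3 × 0.1 × (1−0.55) × 0.8 × 0.45 = 0.00486
negative: 0.7 × 0.15 × (1−0.8) × 0.4 × 0.95 = 0.00798
P(negative | x) = 0.00798 / 0.01284 ≈ 0.621

0.621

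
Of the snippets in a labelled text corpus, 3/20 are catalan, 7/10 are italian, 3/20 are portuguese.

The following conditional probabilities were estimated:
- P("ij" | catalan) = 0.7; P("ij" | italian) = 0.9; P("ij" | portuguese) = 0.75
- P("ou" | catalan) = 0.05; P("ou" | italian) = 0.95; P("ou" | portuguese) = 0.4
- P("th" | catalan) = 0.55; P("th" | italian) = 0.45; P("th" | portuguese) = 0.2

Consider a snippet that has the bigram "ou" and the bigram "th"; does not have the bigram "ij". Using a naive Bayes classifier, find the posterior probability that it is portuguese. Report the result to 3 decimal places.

0.088

catalan: 0.15 × (1−0.7) × 0.05 × 0.55 = 0.0012375
italian: 0.7 × (1−0.9) × 0.95 × 0.45 = 0.029925
portuguese: 0.15 × (1−0.75) × 0.4 × 0.2 = 0.003
P(portuguese | x) = 0.003 / 0.0341625 ≈ 0.088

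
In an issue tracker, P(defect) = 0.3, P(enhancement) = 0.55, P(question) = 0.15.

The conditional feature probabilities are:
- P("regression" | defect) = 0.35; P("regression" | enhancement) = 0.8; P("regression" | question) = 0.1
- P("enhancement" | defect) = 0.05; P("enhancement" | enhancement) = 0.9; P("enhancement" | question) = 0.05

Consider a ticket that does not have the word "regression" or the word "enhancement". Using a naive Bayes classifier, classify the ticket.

defect: 0.3 × (1−0.35) × (1−0.05) = 0.18525
enhancement: 0.55 × (1−0.8) × (1−0.9) = 0.011
question: 0.15 × (1−0.1) × (1−0.05) = 0.12825
Highest score → defect.

defect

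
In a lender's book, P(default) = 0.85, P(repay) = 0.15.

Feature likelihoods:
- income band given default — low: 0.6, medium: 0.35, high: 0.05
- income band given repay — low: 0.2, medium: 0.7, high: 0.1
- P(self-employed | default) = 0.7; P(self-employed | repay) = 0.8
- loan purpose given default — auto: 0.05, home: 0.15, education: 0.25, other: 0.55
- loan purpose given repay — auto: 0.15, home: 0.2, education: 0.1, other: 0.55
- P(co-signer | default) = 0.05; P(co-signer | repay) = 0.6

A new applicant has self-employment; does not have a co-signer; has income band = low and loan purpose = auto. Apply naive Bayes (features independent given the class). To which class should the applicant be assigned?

default: 0.85 × 0.6 × 0.7 × 0.05 × (1−0.05) = 0.0169575
repay: 0.15 × 0.2 × 0.8 × 0.15 × (1−0.6) = 0.00144
Highest score → default.

default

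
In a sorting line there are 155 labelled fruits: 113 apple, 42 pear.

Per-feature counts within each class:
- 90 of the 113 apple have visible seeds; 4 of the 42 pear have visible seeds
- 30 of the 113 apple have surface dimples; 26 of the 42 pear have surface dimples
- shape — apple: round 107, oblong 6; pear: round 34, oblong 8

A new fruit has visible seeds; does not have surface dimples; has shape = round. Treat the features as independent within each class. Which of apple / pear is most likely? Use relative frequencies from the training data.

apple: (113/155) × (90/113) × (83/113) × (107/113) ≈ 0.403846
pear: (42/155) × (4/42) × (16/42) × (34/42) ≈ 0.00795845
Highest score → apple.

apple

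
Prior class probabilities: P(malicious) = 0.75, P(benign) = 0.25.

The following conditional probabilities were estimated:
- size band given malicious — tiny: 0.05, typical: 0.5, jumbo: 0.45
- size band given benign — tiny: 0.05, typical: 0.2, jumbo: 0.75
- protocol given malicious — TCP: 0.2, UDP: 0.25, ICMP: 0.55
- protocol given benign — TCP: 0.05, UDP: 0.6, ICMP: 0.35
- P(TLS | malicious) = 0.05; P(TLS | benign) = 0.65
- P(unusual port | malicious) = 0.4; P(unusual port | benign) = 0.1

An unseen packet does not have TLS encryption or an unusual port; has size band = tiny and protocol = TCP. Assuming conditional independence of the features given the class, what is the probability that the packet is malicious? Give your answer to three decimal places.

0.956

malicious: 0.75 × 0.05 × 0.2 × (1−0.05) × (1−0.4) = 0.004275
benign: 0.25 × 0.05 × 0.05 × (1−0.65) × (1−0.1) = 0.000196875
P(malicious | x) = 0.004275 / 0.004471875 ≈ 0.956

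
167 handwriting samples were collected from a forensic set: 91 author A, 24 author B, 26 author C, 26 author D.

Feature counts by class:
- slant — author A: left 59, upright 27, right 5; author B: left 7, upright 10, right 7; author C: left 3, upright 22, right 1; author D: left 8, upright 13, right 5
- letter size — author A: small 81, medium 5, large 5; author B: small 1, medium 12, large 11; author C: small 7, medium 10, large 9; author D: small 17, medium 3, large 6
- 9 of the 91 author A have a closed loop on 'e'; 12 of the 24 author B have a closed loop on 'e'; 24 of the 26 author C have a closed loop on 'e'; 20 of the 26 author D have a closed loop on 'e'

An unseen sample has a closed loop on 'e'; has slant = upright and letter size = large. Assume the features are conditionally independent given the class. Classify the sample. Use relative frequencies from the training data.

author A: (91/167) × (27/91) × (5/91) × (9/91) ≈ 0.000878571
author B: (24/167) × (10/24) × (11/24) × (12/24) ≈ 0.0137226
author C: (26/167) × (22/26) × (9/26) × (24/26) ≈ 0.0420933
author D: (26/167) × (13/26) × (6/26) × (20/26) ≈ 0.0138185
Highest score → author C.

author C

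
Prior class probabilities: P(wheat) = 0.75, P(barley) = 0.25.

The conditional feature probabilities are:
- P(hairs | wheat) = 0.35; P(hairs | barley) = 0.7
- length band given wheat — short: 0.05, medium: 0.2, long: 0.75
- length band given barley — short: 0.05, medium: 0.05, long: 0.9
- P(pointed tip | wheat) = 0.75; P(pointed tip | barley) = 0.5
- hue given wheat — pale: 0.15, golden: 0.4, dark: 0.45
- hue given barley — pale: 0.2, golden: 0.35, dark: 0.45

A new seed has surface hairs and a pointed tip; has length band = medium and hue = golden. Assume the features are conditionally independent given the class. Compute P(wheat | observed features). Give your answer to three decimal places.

wheat: 0.75 × 0.35 × 0.2 × 0.75 × 0.4 = 0.01575
barley: 0.25 × 0.7 × 0.05 × 0.5 × 0.35 = 0.00153125
P(wheat | x) = 0.01575 / 0.01728125 ≈ 0.911

0.911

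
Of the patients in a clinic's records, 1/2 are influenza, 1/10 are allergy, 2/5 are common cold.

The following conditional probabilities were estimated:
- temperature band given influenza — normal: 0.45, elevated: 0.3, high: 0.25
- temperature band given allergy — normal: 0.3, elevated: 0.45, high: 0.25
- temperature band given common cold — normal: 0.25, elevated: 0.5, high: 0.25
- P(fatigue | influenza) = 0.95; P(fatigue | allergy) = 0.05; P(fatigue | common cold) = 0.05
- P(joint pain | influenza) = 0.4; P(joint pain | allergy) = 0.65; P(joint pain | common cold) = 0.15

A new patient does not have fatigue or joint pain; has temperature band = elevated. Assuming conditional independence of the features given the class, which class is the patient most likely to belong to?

common cold

influenza: 0.5 × 0.3 × (1−0.95) × (1−0.4) = 0.0045
allergy: 0.1 × 0.45 × (1−0.05) × (1−0.65) = 0.0149625
common cold: 0.4 × 0.5 × (1−0.05) × (1−0.15) = 0.1615
Highest score → common cold.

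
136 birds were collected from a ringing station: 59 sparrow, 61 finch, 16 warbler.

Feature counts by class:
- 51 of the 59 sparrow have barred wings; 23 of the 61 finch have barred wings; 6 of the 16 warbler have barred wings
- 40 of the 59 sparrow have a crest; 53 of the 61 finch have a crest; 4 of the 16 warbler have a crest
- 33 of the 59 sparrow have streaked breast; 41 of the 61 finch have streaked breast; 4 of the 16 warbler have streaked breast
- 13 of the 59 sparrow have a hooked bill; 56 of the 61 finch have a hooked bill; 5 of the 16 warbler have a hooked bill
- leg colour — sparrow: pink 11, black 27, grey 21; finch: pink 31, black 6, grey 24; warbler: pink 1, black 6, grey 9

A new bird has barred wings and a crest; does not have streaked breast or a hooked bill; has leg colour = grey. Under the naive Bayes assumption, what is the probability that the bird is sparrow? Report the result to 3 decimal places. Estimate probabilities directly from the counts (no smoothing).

0.867

sparrow: (59/136) × (51/59) × (40/59) × (26/59) × (46/59) × (21/59) ≈ 0.0310909
finch: (61/136) × (23/61) × (53/61) × (20/61) × (5/61) × (24/61) ≈ 0.00155366
warbler: (16/136) × (6/16) × (4/16) × (12/16) × (11/16) × (9/16) ≈ 0.00319896
P(sparrow | x) = 0.0310909 / 0.03584352 ≈ 0.867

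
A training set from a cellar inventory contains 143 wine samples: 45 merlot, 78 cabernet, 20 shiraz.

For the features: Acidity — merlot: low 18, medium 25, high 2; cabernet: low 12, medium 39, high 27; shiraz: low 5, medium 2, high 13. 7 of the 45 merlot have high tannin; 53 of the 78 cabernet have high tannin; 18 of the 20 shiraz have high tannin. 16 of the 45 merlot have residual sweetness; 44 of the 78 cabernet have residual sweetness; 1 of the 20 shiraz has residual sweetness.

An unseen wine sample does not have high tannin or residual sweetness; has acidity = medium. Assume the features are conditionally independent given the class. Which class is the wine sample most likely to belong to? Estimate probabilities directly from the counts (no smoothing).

merlot: (45/143) × (25/45) × (38/45) × (29/45) ≈ 0.0951394
cabernet: (78/143) × (39/78) × (25/78) × (34/78) ≈ 0.0381029
shiraz: (20/143) × (2/20) × (2/20) × (19/20) ≈ 0.00132867
Highest score → merlot.

merlot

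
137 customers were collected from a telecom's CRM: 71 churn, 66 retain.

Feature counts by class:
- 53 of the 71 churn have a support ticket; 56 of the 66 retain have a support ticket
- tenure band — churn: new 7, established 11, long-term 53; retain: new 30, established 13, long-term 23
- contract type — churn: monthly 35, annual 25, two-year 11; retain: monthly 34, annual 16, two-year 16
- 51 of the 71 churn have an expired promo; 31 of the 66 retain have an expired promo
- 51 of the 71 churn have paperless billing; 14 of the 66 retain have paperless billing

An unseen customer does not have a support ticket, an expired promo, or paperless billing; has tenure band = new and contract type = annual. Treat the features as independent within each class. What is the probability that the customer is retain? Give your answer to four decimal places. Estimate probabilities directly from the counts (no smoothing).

churn: (71/137) × (18/71) × (7/71) × (25/71) × (20/71) × (20/71) ≈ 0.000361923
retain: (66/137) × (10/66) × (30/66) × (16/66) × (35/66) × (52/66) ≈ 0.0033606
P(retain | x) = 0.0033606 / 0.003722523 ≈ 0.9028

0.9028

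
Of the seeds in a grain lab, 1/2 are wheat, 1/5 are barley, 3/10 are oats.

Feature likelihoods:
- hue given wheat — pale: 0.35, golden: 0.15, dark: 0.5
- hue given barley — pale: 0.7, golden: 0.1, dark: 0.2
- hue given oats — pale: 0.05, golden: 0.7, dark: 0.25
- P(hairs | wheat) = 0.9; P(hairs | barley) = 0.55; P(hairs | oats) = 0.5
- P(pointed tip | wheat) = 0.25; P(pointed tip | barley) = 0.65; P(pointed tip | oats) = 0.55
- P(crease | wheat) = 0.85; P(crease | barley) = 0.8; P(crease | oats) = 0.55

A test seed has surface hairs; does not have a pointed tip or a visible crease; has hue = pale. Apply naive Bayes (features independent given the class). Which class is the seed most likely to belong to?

wheat: 0.5 × 0.35 × 0.9 × (1−0.25) × (1−0.85) = 0.01771875
barley: 0.2 × 0.7 × 0.55 × (1−0.65) × (1−0.8) = 0.00539
oats: 0.3 × 0.05 × 0.5 × (1−0.55) × (1−0.55) = 0.00151875
Highest score → wheat.

wheat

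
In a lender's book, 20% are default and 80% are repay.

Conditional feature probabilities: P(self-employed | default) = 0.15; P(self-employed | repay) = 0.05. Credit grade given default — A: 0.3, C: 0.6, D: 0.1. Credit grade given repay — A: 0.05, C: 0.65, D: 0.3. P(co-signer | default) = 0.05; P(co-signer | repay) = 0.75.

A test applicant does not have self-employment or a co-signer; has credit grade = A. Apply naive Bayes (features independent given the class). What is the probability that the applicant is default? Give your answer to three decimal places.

0.836

default: 0.2 × (1−0.15) × 0.3 × (1−0.05) = 0.04845
repay: 0.8 × (1−0.05) × 0.05 × (1−0.75) = 0.0095
P(default | x) = 0.04845 / 0.05795 ≈ 0.836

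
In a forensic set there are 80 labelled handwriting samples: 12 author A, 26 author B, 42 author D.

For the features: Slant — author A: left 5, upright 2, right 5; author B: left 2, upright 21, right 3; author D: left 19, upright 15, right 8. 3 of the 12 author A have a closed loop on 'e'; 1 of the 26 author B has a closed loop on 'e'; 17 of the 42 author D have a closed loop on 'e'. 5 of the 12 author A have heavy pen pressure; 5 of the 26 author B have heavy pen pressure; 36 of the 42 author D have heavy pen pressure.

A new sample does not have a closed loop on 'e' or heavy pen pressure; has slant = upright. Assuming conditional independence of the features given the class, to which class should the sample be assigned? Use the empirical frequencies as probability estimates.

author A: (12/80) × (2/12) × (9/12) × (7/12) = 0.0109375
author B: (26/80) × (21/26) × (25/26) × (21/26) ≈ 0.203865
author D: (42/80) × (15/42) × (25/42) × (6/42) ≈ 0.0159439
Highest score → author B.

author B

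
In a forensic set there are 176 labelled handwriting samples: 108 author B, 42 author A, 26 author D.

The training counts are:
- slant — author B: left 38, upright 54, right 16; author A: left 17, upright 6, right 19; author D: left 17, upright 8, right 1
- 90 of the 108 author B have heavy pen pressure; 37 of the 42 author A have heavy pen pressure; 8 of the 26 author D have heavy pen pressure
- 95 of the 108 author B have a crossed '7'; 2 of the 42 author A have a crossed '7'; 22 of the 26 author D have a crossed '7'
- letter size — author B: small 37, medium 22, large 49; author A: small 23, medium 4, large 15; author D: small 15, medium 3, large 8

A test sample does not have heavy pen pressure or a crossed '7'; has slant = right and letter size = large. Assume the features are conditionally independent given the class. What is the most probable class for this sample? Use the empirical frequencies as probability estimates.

author A

author B: (108/176) × (16/108) × (18/108) × (13/108) × (49/108) ≈ 0.000827462
author A: (42/176) × (19/42) × (5/42) × (40/42) × (15/42) ≈ 0.00437134
author D: (26/176) × (1/26) × (18/26) × (4/26) × (8/26) ≈ 0.000186204
Highest score → author A.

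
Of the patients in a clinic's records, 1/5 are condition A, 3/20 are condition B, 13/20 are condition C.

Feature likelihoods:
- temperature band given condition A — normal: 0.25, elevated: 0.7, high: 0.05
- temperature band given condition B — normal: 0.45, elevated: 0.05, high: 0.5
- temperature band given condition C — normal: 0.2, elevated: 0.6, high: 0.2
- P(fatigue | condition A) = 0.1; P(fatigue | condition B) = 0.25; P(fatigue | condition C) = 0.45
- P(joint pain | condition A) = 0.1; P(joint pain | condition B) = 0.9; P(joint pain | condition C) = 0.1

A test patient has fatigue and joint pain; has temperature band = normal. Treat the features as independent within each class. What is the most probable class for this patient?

condition A: 0.2 × 0.25 × 0.1 × 0.1 = 0.0005
condition B: 0.15 × 0.45 × 0.25 × 0.9 = 0.0151875
condition C: 0.65 × 0.2 × 0.45 × 0.1 = 0.00585
Highest score → condition B.

condition B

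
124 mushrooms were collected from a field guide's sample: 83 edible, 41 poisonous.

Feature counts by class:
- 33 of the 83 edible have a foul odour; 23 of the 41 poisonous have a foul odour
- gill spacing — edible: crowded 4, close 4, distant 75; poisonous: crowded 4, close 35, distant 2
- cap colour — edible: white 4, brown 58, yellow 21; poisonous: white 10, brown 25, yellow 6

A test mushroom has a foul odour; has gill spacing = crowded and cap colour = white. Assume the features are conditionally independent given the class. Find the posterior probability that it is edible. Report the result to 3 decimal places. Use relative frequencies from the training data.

edible: (83/124) × (33/83) × (4/83) × (4/83) ≈ 0.000618096
poisonous: (41/124) × (23/41) × (4/41) × (10/41) ≈ 0.00441366
P(edible | x) = 0.000618096 / 0.005031756 ≈ 0.123

0.123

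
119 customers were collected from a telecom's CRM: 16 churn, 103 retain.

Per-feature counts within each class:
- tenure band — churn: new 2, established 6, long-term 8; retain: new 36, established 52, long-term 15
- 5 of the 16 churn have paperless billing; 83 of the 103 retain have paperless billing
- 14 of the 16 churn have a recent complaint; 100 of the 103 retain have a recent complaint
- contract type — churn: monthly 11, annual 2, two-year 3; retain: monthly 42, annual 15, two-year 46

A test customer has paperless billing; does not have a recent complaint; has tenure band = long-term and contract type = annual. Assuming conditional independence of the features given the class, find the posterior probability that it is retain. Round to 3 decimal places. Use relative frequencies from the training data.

churn: (16/119) × (8/16) × (5/16) × (2/16) × (2/16) ≈ 0.000328256
retain: (103/119) × (15/103) × (83/103) × (3/103) × (15/103) ≈ 0.000430847
P(retain | x) = 0.000430847 / 0.000759103 ≈ 0.568

0.568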